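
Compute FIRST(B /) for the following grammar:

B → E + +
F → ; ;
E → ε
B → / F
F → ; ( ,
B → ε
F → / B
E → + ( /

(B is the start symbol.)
{ '+', '/' }

FIRST sets of the non-terminals involved (from the grammar, by fixed-point iteration):
  FIRST(B) = { '+', '/', ε }

To compute FIRST(B /), process the symbols left to right:
Symbol B is a non-terminal. Add FIRST(B) \ {ε} = { '+', '/' }
B is nullable (ε ∈ FIRST(B)), continue to the next symbol.
Symbol / is a terminal. Add '/' and stop.
FIRST(B /) = { '+', '/' }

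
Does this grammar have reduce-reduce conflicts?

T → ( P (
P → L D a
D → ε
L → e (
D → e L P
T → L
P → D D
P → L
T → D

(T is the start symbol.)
A reduce-reduce conflict occurs when an LR(0) state has two complete items [A → α .] and [B → β .] — both call for a reduction, and with no lookahead the parser cannot choose between them.

Augment with T' → T and build the canonical LR(0) collection (I0 = CLOSURE({[T' → . T]}), then GOTO on every symbol after a dot until no new states appear). It has 18 states:
  I0: { [D → . e L P], [D → .], [L → . e (], [T → . ( P (], [T → . D], [T → . L], [T' → . T] }  — shift, reduce
  I1: { [D → . e L P], [D → .], [L → . e (], [P → . D D], [P → . L D a], [P → . L], [T → ( . P (] }  — shift, reduce
  I2: { [T → D .] }  — reduce
  I3: { [T → L .] }  — reduce
  I4: { [T' → T .] }  — accept
  I5: { [D → e . L P], [L → . e (], [L → e . (] }  — shift
  I6: { [L → e ( .] }  — reduce
  I7: { [D → . e L P], [D → .], [D → e L . P], [L → . e (], [P → . D D], [P → . L D a], [P → . L] }  — shift, reduce
  I8: { [L → e . (] }  — shift
  I9: { [D → . e L P], [D → .], [P → D . D] }  — shift, reduce
  I10: { [D → . e L P], [D → .], [P → L . D a], [P → L .] }  — shift, 2 reduces
  I11: { [D → e L P .] }  — reduce
  I12: { [P → L D . a] }  — shift
  I13: { [D → e . L P], [L → . e (] }  — shift
  I14: { [P → L D a .] }  — reduce
  I15: { [P → D D .] }  — reduce
  I16: { [T → ( P . (] }  — shift
  I17: { [T → ( P ( .] }  — reduce

I10 contains complete items [D → .], [P → L .] — reduce-reduce conflict.

Answer: Yes — I10: [D → .] vs [P → L .]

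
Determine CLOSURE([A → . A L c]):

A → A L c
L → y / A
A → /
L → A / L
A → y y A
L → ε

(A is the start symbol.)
{ [A → . /], [A → . A L c], [A → . y y A] }

Start with: [A → . A L c]
  [A → . A L c] has the dot before A: add [A → . /], [A → . y y A]
No further items can be added.

CLOSURE = { [A → . /], [A → . A L c], [A → . y y A] }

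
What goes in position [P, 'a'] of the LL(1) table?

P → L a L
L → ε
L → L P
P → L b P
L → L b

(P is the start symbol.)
To find M[P, 'a'], we find productions for P where 'a' is in the predict set (PREDICT(N → α) = (FIRST(α) \ {ε}) ∪ (FOLLOW(N) if α ⇒* ε)).

Relevant sets:
  FIRST(L) = { 'a', 'b', ε }

P → L a L: PREDICT = { 'a', 'b' }
  'a' is in predict set, so this production goes in M[P, 'a']
P → L b P: PREDICT = { 'a', 'b' }
  'a' is in predict set, so this production goes in M[P, 'a']

M[P, 'a'] = P → L a L, P → L b P  (a multiply-defined cell — the grammar is not LL(1))

Answer: P → L a L, P → L b P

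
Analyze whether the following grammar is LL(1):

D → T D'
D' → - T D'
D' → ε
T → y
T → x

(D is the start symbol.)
Yes, the grammar is LL(1).

A grammar is LL(1) if for each non-terminal N with multiple productions, the predict sets of those productions are pairwise disjoint, where PREDICT(N → α) = (FIRST(α) \ {ε}) ∪ (FOLLOW(N) if α ⇒* ε).

Relevant sets:
  FOLLOW(D') = { $ }

For D':
  PREDICT(D' → '-' T D') = { '-' }
  PREDICT(D' → ε) = { $ }
For T:
  PREDICT(T → y) = { 'y' }
  PREDICT(T → x) = { 'x' }
D has a single production, so nothing to check there.

All predict sets are disjoint. The grammar IS LL(1).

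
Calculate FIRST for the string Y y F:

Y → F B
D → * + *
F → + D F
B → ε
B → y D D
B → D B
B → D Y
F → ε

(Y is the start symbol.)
{ '*', '+', 'y' }

FIRST sets of the non-terminals involved (from the grammar, by fixed-point iteration):
  FIRST(Y) = { '*', '+', 'y', ε }

To compute FIRST(Y y F), process the symbols left to right:
Symbol Y is a non-terminal. Add FIRST(Y) \ {ε} = { '*', '+', 'y' }
Y is nullable (ε ∈ FIRST(Y)), continue to the next symbol.
Symbol y is a terminal. Add 'y' and stop.
FIRST(Y y F) = { '*', '+', 'y' }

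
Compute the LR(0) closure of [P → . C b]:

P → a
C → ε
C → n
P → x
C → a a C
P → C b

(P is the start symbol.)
Start with: [P → . C b]
  [P → . C b] has the dot before C: add [C → .], [C → . n], [C → . a a C]
No further items can be added.

CLOSURE = { [C → . a a C], [C → . n], [C → .], [P → . C b] }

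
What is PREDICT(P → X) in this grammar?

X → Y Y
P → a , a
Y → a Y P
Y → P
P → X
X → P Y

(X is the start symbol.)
PREDICT(P → X) = (FIRST(RHS) \ {ε}) ∪ (FOLLOW(P) if ε ∈ FIRST(RHS), i.e. RHS ⇒* ε)
FIRST(X) = { 'a' }
FIRST(X) = { 'a' }
ε ∉ FIRST(X), so FOLLOW(P) is not added.
PREDICT(P → X) = { 'a' }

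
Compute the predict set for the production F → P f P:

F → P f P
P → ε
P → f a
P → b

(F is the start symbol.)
PREDICT(F → P f P) = (FIRST(RHS) \ {ε}) ∪ (FOLLOW(F) if ε ∈ FIRST(RHS), i.e. RHS ⇒* ε)
FIRST(P) = { 'b', 'f', ε }
FIRST(P f P) = { 'b', 'f' }
ε ∉ FIRST(P f P), so FOLLOW(F) is not added.
PREDICT(F → P f P) = { 'b', 'f' }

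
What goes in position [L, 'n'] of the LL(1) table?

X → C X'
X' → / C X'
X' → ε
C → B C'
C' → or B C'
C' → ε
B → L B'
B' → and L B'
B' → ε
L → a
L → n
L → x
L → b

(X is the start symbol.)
L → n

To find M[L, 'n'], we find productions for L where 'n' is in the predict set (PREDICT(N → α) = (FIRST(α) \ {ε}) ∪ (FOLLOW(N) if α ⇒* ε)).

L → a: PREDICT = { 'a' }
L → n: PREDICT = { 'n' }
  'n' is in predict set, so this production goes in M[L, 'n']
L → x: PREDICT = { 'x' }
L → b: PREDICT = { 'b' }

M[L, 'n'] = L → n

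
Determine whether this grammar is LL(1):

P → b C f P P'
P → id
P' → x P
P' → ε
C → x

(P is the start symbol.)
No. Predict set conflict for P': { 'x' }

A grammar is LL(1) if for each non-terminal N with multiple productions, the predict sets of those productions are pairwise disjoint, where PREDICT(N → α) = (FIRST(α) \ {ε}) ∪ (FOLLOW(N) if α ⇒* ε).

Relevant sets:
  FOLLOW(P') = { $, 'x' }

For P:
  PREDICT(P → b C f P P') = { 'b' }
  PREDICT(P → id) = { 'id' }
For P':
  PREDICT(P' → x P) = { 'x' }
  PREDICT(P' → ε) = { $, 'x' }
C has a single production, so nothing to check there.

Conflict found: Predict set conflict for P': { 'x' }
The grammar is NOT LL(1).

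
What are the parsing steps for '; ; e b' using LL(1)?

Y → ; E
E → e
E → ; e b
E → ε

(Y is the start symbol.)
LL(1) parsing maintains a stack (initially the start symbol over $) and the input. At each step: if the stack top is a terminal, match it against the current input token; if it is a non-terminal N, replace it with the RHS of M[N, lookahead] (the unique production whose predict set contains the lookahead).

Stack is shown with the top on the left.

Stack    Input      Action
--------------------------
Y $      ; ; e b $  output Y → ; E
; E $    ; ; e b $  match ';'
E $      ; e b $    output E → ; e b
; e b $  ; e b $    match ';'
e b $    e b $      match 'e'
b $      b $        match 'b'
$        $          accept

The string is accepted.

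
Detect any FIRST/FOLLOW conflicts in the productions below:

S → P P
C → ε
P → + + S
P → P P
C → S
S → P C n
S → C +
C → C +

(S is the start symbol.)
A FIRST/FOLLOW conflict occurs when a non-terminal N has a nullable alternative N → β (β ⇒* ε) and another alternative N → α with FIRST(α) ∩ FOLLOW(N) ≠ ∅: on such a lookahead the parser cannot decide between expanding α and letting N vanish via β.

Nullable non-terminals: C.
FIRST sets used below: FIRST(S) = { '+' }, FIRST(C) = { '+', ε }

C: nullable alternative(s) C → ε; FOLLOW(C) = { '+', 'n' }
  C → ε: FIRST \ {ε} = { } — this is the only nullable alternative, skip
  C → S: FIRST \ {ε} = { '+' } — overlaps FOLLOW(C) on { '+' }: CONFLICT
  C → C +: FIRST \ {ε} = { '+' } — overlaps FOLLOW(C) on { '+' }: CONFLICT

P, S have no nullable alternative, so no FIRST/FOLLOW check is needed there.

So the grammar has 2 FIRST/FOLLOW conflicts (marked CONFLICT above).

Answer: Yes. C → S with FOLLOW(C) on { '+' }; C → C '+' with FOLLOW(C) on { '+' }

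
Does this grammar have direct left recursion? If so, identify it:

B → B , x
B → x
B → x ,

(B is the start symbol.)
Yes, B is left-recursive

Direct left recursion occurs when N → N α for some non-terminal N (the right-hand side begins with the left-hand side itself).

B → B , x: LEFT RECURSIVE (starts with B)
B → x: starts with x
B → x ,: starts with x

The grammar has direct left recursion on: B.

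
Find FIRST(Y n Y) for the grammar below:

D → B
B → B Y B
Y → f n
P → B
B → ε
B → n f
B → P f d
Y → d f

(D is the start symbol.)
FIRST sets of the non-terminals involved (from the grammar, by fixed-point iteration):
  FIRST(Y) = { 'd', 'f' }

To compute FIRST(Y n Y), process the symbols left to right:
Symbol Y is a non-terminal. Add FIRST(Y) \ {ε} = { 'd', 'f' }
Y is not nullable (ε ∉ FIRST(Y)), so stop here.
FIRST(Y n Y) = { 'd', 'f' }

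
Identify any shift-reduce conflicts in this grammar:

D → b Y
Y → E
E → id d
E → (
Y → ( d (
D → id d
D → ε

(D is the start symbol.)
Yes — I0: [D → .] vs [D → . b Y]; I5: [E → ( .] vs [Y → ( . d (]

Augment with D' → D and build the canonical LR(0) collection (I0 = CLOSURE({[D' → . D]}), then GOTO on every symbol after a dot until no new states appear). It has 12 states:
  I0: { [D → . b Y], [D → . id d], [D → .], [D' → . D] }  — shift, reduce
  I1: { [D' → D .] }  — accept
  I2: { [D → b . Y], [E → . (], [E → . id d], [Y → . ( d (], [Y → . E] }  — shift
  I3: { [D → id . d] }  — shift
  I4: { [D → id d .] }  — reduce
  I5: { [E → ( .], [Y → ( . d (] }  — shift, reduce
  I6: { [Y → E .] }  — reduce
  I7: { [D → b Y .] }  — reduce
  I8: { [E → id . d] }  — shift
  I9: { [E → id d .] }  — reduce
  I10: { [Y → ( d . (] }  — shift
  I11: { [Y → ( d ( .] }  — reduce

I0 contains reduce item [D → .] and shift items [D → . b Y], [D → . id d] — shift-reduce conflict.
I5 contains reduce item [E → ( .] and shift item [Y → ( . d (] — shift-reduce conflict.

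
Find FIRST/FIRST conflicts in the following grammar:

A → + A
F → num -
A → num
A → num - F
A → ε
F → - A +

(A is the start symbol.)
Yes. A → num / A → num '-' F on { 'num' }

Productions for A:
  A → + A: FIRST = { '+' }
  A → num: FIRST = { 'num' }
  A → num - F: FIRST = { 'num' }
  A → ε: FIRST = { ε }
Productions for F:
  F → num -: FIRST = { 'num' }
  F → - A +: FIRST = { '-' }

Conflict for A: A → num and A → num - F
  Overlap: { 'num' }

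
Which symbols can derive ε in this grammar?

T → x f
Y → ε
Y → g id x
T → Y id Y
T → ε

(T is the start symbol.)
ε-productions: Y → ε, T → ε
So Y, T are immediately nullable.
Every non-terminal is now nullable.
Nullable = { 'T', 'Y' }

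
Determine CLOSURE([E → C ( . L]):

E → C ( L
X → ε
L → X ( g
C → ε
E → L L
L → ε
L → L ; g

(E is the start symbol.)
To compute CLOSURE, for each item [A → α.Bβ] where B is a non-terminal, add [B → .γ] for all productions B → γ; repeat for the newly added items until nothing changes.

Start with: [E → C ( . L]
  [E → C ( . L] has the dot before L: add [L → . X ( g], [L → .], [L → . L ; g]
  [L → . X ( g] has the dot before X: add [X → .]
No further items can be added.

CLOSURE = { [E → C ( . L], [L → . L ; g], [L → . X ( g], [L → .], [X → .] }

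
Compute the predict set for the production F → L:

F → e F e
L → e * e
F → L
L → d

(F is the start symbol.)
{ 'd', 'e' }

PREDICT(F → L) = (FIRST(RHS) \ {ε}) ∪ (FOLLOW(F) if ε ∈ FIRST(RHS), i.e. RHS ⇒* ε)
FIRST(L) = { 'd', 'e' }
FIRST(L) = { 'd', 'e' }
ε ∉ FIRST(L), so FOLLOW(F) is not added.
PREDICT(F → L) = { 'd', 'e' }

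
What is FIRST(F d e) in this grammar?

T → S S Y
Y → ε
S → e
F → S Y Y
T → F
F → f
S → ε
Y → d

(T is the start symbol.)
FIRST sets of the non-terminals involved (from the grammar, by fixed-point iteration):
  FIRST(F) = { 'd', 'e', 'f', ε }

To compute FIRST(F d e), process the symbols left to right:
Symbol F is a non-terminal. Add FIRST(F) \ {ε} = { 'd', 'e', 'f' }
F is nullable (ε ∈ FIRST(F)), continue to the next symbol.
Symbol d is a terminal. Add 'd' and stop.
FIRST(F d e) = { 'd', 'e', 'f' }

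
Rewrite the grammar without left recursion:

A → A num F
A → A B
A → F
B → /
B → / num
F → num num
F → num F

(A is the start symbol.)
A → F A'
A' → num F A'
A' → B A'
A' → ε
B → /
B → / num
F → num num
F → num F

A is directly left-recursive. The standard transformation for
  A → A α₁ | ... | A α_m | β₁ | ... | β_n
is
  A  → β₁ A' | ... | β_n A'
  A' → α₁ A' | ... | α_m A' | ε

A → F becomes A → F A'
A → A num F becomes A' → num F A'
A → A B becomes A' → B A'
Add A' → ε

Productions for other non-terminals are unchanged:
  B → /
  B → / num
  F → num num
  F → num F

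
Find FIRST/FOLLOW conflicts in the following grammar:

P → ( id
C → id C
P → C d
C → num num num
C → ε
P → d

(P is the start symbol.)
A FIRST/FOLLOW conflict occurs when a non-terminal N has a nullable alternative N → β (β ⇒* ε) and another alternative N → α with FIRST(α) ∩ FOLLOW(N) ≠ ∅: on such a lookahead the parser cannot decide between expanding α and letting N vanish via β.

Nullable non-terminals: C.

C: nullable alternative(s) C → ε; FOLLOW(C) = { 'd' }
  C → id C: FIRST \ {ε} = { 'id' } — disjoint from FOLLOW(C)
  C → num num num: FIRST \ {ε} = { 'num' } — disjoint from FOLLOW(C)
  C → ε: FIRST \ {ε} = { } — this is the only nullable alternative, skip

P has no nullable alternative, so no FIRST/FOLLOW check is needed there.

No FIRST/FOLLOW conflicts found.

Answer: No FIRST/FOLLOW conflicts.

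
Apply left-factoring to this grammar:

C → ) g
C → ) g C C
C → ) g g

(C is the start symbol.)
Left-factoring transforms A → αβ₁ | αβ₂ into A → αA' and A' → β₁ | β₂
(α is the longest common prefix among the alternatives). Repeat until
no nonterminal has two alternatives with a common prefix.

Round 1: C has alternatives sharing prefix ') g'. Introduce C': C → ) g C'
  Add: C' → ε
  Add: C' → C C
  Add: C' → g

No remaining common prefixes — done.

Resulting grammar:
C → ) g C'
C' → ε
C' → C C
C' → g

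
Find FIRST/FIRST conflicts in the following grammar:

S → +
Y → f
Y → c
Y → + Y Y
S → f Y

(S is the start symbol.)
No FIRST/FIRST conflicts.

Productions for S:
  S → +: FIRST = { '+' }
  S → f Y: FIRST = { 'f' }
Productions for Y:
  Y → f: FIRST = { 'f' }
  Y → c: FIRST = { 'c' }
  Y → + Y Y: FIRST = { '+' }

All alternatives of each non-terminal have pairwise disjoint FIRST sets.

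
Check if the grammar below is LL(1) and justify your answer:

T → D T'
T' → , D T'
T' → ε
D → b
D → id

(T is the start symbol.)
Yes, the grammar is LL(1).

A grammar is LL(1) if for each non-terminal N with multiple productions, the predict sets of those productions are pairwise disjoint, where PREDICT(N → α) = (FIRST(α) \ {ε}) ∪ (FOLLOW(N) if α ⇒* ε).

Relevant sets:
  FOLLOW(T') = { $ }

For T':
  PREDICT(T' → ',' D T') = { ',' }
  PREDICT(T' → ε) = { $ }
For D:
  PREDICT(D → b) = { 'b' }
  PREDICT(D → id) = { 'id' }
T has a single production, so nothing to check there.

All predict sets are disjoint. The grammar IS LL(1).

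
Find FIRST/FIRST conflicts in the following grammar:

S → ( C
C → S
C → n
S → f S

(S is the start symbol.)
No FIRST/FIRST conflicts.

A FIRST/FIRST conflict occurs when two productions N → α and N → β for the same non-terminal have FIRST(α) ∩ FIRST(β) ≠ ∅ (with ε ∈ FIRST of a nullable right-hand side, so two nullable alternatives also conflict).

FIRST sets of the non-terminals at (or reachable through a nullable prefix from) the front of some alternative:
  FIRST(S) = { '(', 'f' }

Productions for S:
  S → ( C: FIRST = { '(' }
  S → f S: FIRST = { 'f' }
Productions for C:
  C → S: FIRST = { '(', 'f' }
  C → n: FIRST = { 'n' }

All alternatives of each non-terminal have pairwise disjoint FIRST sets.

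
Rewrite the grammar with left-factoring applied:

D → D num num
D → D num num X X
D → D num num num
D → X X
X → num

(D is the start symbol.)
Left-factoring transforms A → αβ₁ | αβ₂ into A → αA' and A' → β₁ | β₂
(α is the longest common prefix among the alternatives). Repeat until
no nonterminal has two alternatives with a common prefix.

Round 1: D has alternatives sharing prefix 'D num num'. Introduce D': D → D num num D'
  Add: D' → ε
  Add: D' → X X
  Add: D' → num

No remaining common prefixes — done.

Resulting grammar:
D → D num num D'
D' → ε
D' → X X
D' → num
D → X X
X → num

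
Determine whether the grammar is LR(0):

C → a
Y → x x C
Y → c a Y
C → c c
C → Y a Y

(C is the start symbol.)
Yes, the grammar is LR(0)

Augment with C' → C and build the canonical LR(0) collection (I0 = CLOSURE({[C' → . C]}), then GOTO on every symbol after a dot until no new states appear). It has 14 states:
  I0: { [C → . Y a Y], [C → . a], [C → . c c], [C' → . C], [Y → . c a Y], [Y → . x x C] }  — shift
  I1: { [C' → C .] }  — accept
  I2: { [C → Y . a Y] }  — shift
  I3: { [C → a .] }  — reduce
  I4: { [C → c . c], [Y → c . a Y] }  — shift
  I5: { [Y → x . x C] }  — shift
  I6: { [C → . Y a Y], [C → . a], [C → . c c], [Y → . c a Y], [Y → . x x C], [Y → x x . C] }  — shift
  I7: { [Y → x x C .] }  — reduce
  I8: { [Y → . c a Y], [Y → . x x C], [Y → c a . Y] }  — shift
  I9: { [C → c c .] }  — reduce
  I10: { [Y → c a Y .] }  — reduce
  I11: { [Y → c . a Y] }  — shift
  I12: { [C → Y a . Y], [Y → . c a Y], [Y → . x x C] }  — shift
  I13: { [C → Y a Y .] }  — reduce

Every state is either a pure shift/goto state or contains exactly one complete item and nothing to shift — no conflicts. The grammar is LR(0).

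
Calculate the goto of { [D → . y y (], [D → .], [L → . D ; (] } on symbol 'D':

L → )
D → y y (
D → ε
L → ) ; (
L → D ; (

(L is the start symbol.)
GOTO(I, 'D') = CLOSURE({ [A → αX.β] : [A → α.Xβ] ∈ I, X = 'D' })

Items with dot before 'D', with the dot advanced:
  [L → . D ; (] → [L → D . ; (]
Closure adds nothing (no advanced item has the dot before a non-terminal).

GOTO = { [L → D . ; (] }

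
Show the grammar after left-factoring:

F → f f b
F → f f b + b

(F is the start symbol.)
Left-factoring transforms A → αβ₁ | αβ₂ into A → αA' and A' → β₁ | β₂
(α is the longest common prefix among the alternatives). Repeat until
no nonterminal has two alternatives with a common prefix.

Round 1: F has alternatives sharing prefix 'f f b'. Introduce F': F → f f b F'
  Add: F' → ε
  Add: F' → + b

No remaining common prefixes — done.

Resulting grammar:
F → f f b F'
F' → ε
F' → + b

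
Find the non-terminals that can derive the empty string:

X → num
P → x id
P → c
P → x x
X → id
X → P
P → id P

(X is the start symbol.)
A non-terminal is nullable if it can derive ε (the empty string): either it has an ε-production, or it has a production whose right-hand side consists entirely of nullable non-terminals.

There are no ε-productions, so no non-terminal can derive ε.
No non-terminals are nullable.

Answer: None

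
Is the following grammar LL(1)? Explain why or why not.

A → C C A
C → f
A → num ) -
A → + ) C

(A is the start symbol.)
A grammar is LL(1) if for each non-terminal N with multiple productions, the predict sets of those productions are pairwise disjoint, where PREDICT(N → α) = (FIRST(α) \ {ε}) ∪ (FOLLOW(N) if α ⇒* ε).

Relevant sets:
  FIRST(C) = { 'f' }

For A:
  PREDICT(A → C C A) = { 'f' }
  PREDICT(A → num ')' '-') = { 'num' }
  PREDICT(A → '+' ')' C) = { '+' }
C has a single production, so nothing to check there.

All predict sets are disjoint. The grammar IS LL(1).

Answer: Yes, the grammar is LL(1).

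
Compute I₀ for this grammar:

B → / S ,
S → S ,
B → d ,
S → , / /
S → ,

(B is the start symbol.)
{ [B → . / S ,], [B → . d ,], [B' → . B] }

First, augment the grammar with B' → B
I₀ = CLOSURE({ [B' → . B] }):
  [B' → . B] has the dot before B: add [B → . / S ,], [B → . d ,]
No further items can be added.

I₀ = { [B → . / S ,], [B → . d ,], [B' → . B] }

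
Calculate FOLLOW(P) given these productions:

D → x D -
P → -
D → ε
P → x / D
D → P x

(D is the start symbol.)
{ 'x' }

To compute FOLLOW(P), find every occurrence of P on a right-hand side N → α P β: add FIRST(β) \ {ε}, and if β is empty or nullable also add FOLLOW(N). Iterate to a fixed point.

In D → P x: P is followed by x, add FIRST(x) \ {ε} = { 'x' }

Taking the union: FOLLOW(P) = { 'x' }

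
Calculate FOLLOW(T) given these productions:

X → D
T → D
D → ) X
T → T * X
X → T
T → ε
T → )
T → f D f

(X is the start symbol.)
{ $, '*', 'f' }

In T → T * X: T is followed by '*' X, add FIRST('*' X) \ {ε} = { '*' }
In X → T: T is at the end, add FOLLOW(X)

The FOLLOW sets referred to above (computed the same way, to a fixed point):
  FOLLOW(X) = { $, '*', 'f' }

Taking the union: FOLLOW(T) = { $, '*', 'f' }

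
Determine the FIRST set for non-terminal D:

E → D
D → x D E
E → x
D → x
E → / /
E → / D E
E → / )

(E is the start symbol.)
From D → x D E:
  - x is a terminal: add 'x' and stop
From D → x:
  - x is a terminal: add 'x' and stop

Collecting: FIRST(D) = { 'x' }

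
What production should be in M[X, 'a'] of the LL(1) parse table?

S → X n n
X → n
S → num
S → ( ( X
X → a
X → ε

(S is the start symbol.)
X → a

To find M[X, 'a'], we find productions for X where 'a' is in the predict set (PREDICT(N → α) = (FIRST(α) \ {ε}) ∪ (FOLLOW(N) if α ⇒* ε)).

Relevant sets:
  FOLLOW(X) = { $, 'n' }

X → n: PREDICT = { 'n' }
X → a: PREDICT = { 'a' }
  'a' is in predict set, so this production goes in M[X, 'a']
X → ε: PREDICT = { $, 'n' }

M[X, 'a'] = X → a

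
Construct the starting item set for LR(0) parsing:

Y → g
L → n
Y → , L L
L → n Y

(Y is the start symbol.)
First, augment the grammar with Y' → Y
I₀ = CLOSURE({ [Y' → . Y] }):
  [Y' → . Y] has the dot before Y: add [Y → . g], [Y → . , L L]
No further items can be added.

I₀ = { [Y → . , L L], [Y → . g], [Y' → . Y] }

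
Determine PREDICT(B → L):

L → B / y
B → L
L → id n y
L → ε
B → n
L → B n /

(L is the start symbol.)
{ '/', 'id', 'n' }

PREDICT(B → L) = (FIRST(RHS) \ {ε}) ∪ (FOLLOW(B) if ε ∈ FIRST(RHS), i.e. RHS ⇒* ε)
FIRST(L) = { '/', 'id', 'n', ε }
FIRST(L) = { '/', 'id', 'n', ε }
ε ∈ FIRST(L) (the right-hand side is nullable), so add FOLLOW(B) = { '/', 'n' }
PREDICT(B → L) = { '/', 'id', 'n' }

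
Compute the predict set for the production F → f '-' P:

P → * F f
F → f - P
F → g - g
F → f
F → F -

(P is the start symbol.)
PREDICT(F → f '-' P) = (FIRST(RHS) \ {ε}) ∪ (FOLLOW(F) if ε ∈ FIRST(RHS), i.e. RHS ⇒* ε)
FIRST(f '-' P) = { 'f' }
ε ∉ FIRST(f '-' P), so FOLLOW(F) is not added.
PREDICT(F → f '-' P) = { 'f' }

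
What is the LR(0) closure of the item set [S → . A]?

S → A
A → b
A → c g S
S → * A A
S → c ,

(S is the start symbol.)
{ [A → . b], [A → . c g S], [S → . A] }

Start with: [S → . A]
  [S → . A] has the dot before A: add [A → . b], [A → . c g S]
No further items can be added.

CLOSURE = { [A → . b], [A → . c g S], [S → . A] }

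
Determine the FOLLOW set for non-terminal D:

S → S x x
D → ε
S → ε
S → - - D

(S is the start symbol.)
{ $, 'x' }

In S → - - D: D is at the end, add FOLLOW(S)

The FOLLOW sets referred to above (computed the same way, to a fixed point):
  FOLLOW(S) = { $, 'x' }

Taking the union: FOLLOW(D) = { $, 'x' }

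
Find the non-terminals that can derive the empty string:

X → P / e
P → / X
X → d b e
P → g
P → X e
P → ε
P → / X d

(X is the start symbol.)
{ 'P' }

A non-terminal is nullable if it can derive ε (the empty string): either it has an ε-production, or it has a production whose right-hand side consists entirely of nullable non-terminals.

ε-productions: P → ε
So P is immediately nullable.
No further non-terminal can be added: every production for the remaining non-terminals contains a terminal or a non-nullable non-terminal.
Nullable = { 'P' }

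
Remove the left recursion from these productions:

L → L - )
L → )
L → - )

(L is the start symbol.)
L is directly left-recursive. The standard transformation for
  A → A α₁ | ... | A α_m | β₁ | ... | β_n
is
  A  → β₁ A' | ... | β_n A'
  A' → α₁ A' | ... | α_m A' | ε

L → ) becomes L → ) L'
L → - ) becomes L → - ) L'
L → L - ) becomes L' → - ) L'
Add L' → ε

Resulting grammar:
L → ) L'
L → - ) L'
L' → - ) L'
L' → ε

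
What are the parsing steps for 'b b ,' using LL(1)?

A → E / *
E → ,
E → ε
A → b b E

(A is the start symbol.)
Stack is shown with the top on the left.

Stack    Input    Action
------------------------
A $      b b , $  output A → b b E
b b E $  b b , $  match 'b'
b E $    b , $    match 'b'
E $      , $      output E → ,
, $      , $      match ','
$        $        accept

The string is accepted.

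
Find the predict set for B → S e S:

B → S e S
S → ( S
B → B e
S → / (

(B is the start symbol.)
PREDICT(B → S e S) = (FIRST(RHS) \ {ε}) ∪ (FOLLOW(B) if ε ∈ FIRST(RHS), i.e. RHS ⇒* ε)
FIRST(S) = { '(', '/' }
FIRST(S e S) = { '(', '/' }
ε ∉ FIRST(S e S), so FOLLOW(B) is not added.
PREDICT(B → S e S) = { '(', '/' }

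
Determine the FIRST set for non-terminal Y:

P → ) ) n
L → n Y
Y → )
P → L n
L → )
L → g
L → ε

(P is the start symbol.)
{ ')' }

To compute FIRST(Y), examine every production with Y on the left-hand side, reading each right-hand side left to right until a non-nullable symbol is reached.

From Y → ):
  - ')' is a terminal: add ')' and stop

Collecting: FIRST(Y) = { ')' }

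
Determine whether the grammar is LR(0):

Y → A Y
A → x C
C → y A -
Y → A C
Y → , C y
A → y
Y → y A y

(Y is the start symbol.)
No. Shift-reduce conflict between [A → y .] and [A → . x C]

A grammar is LR(0) if no state in the canonical LR(0) collection has:
  - both a shift item (dot before a terminal) and a complete item (shift-reduce conflict), or
  - two or more complete items (reduce-reduce conflict; the accept item [Y' → Y .] counts as a complete item here).

Augment with Y' → Y and build the canonical LR(0) collection (I0 = CLOSURE({[Y' → . Y]}), then GOTO on every symbol after a dot until no new states appear). It has 19 states:
  I0: { [A → . x C], [A → . y], [Y → . , C y], [Y → . A C], [Y → . A Y], [Y → . y A y], [Y' → . Y] }  — shift
  I1: { [C → . y A -], [Y → , . C y] }  — shift
  I2: { [A → . x C], [A → . y], [C → . y A -], [Y → . , C y], [Y → . A C], [Y → . A Y], [Y → . y A y], [Y → A . C], [Y → A . Y] }  — shift
  I3: { [Y' → Y .] }  — accept
  I4: { [A → x . C], [C → . y A -] }  — shift
  I5: { [A → . x C], [A → . y], [A → y .], [Y → y . A y] }  — shift, reduce
  I6: { [Y → y A . y] }  — shift
  I7: { [A → y .] }  — reduce
  I8: { [Y → y A y .] }  — reduce
  I9: { [A → x C .] }  — reduce
  I10: { [A → . x C], [A → . y], [C → y . A -] }  — shift
  I11: { [C → y A . -] }  — shift
  I12: { [C → y A - .] }  — reduce
  I13: { [Y → A C .] }  — reduce
  I14: { [Y → A Y .] }  — reduce
  I15: { [A → . x C], [A → . y], [A → y .], [C → y . A -], [Y → y . A y] }  — shift, reduce
  I16: { [C → y A . -], [Y → y A . y] }  — shift
  I17: { [Y → , C . y] }  — shift
  I18: { [Y → , C y .] }  — reduce

Conflict in state I5:
  Shift-reduce conflict between [A → y .] and [A → . x C]
So the grammar is NOT LR(0).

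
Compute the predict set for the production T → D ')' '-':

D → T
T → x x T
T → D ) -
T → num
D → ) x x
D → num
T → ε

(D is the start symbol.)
PREDICT(T → D ')' '-') = (FIRST(RHS) \ {ε}) ∪ (FOLLOW(T) if ε ∈ FIRST(RHS), i.e. RHS ⇒* ε)
FIRST(D) = { ')', 'num', 'x', ε }
FIRST(D ')' '-') = { ')', 'num', 'x' }
ε ∉ FIRST(D ')' '-'), so FOLLOW(T) is not added.
PREDICT(T → D ')' '-') = { ')', 'num', 'x' }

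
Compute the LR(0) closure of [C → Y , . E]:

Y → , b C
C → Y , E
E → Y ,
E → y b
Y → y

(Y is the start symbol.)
{ [C → Y , . E], [E → . Y ,], [E → . y b], [Y → . , b C], [Y → . y] }

Start with: [C → Y , . E]
  [C → Y , . E] has the dot before E: add [E → . Y ,], [E → . y b]
  [E → . Y ,] has the dot before Y: add [Y → . , b C], [Y → . y]
No further items can be added.

CLOSURE = { [C → Y , . E], [E → . Y ,], [E → . y b], [Y → . , b C], [Y → . y] }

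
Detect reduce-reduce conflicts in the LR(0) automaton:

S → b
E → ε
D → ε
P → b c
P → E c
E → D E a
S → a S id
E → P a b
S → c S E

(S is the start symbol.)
Yes — I5: [D → .] vs [E → .]; I6: [D → .] vs [E → .]

A reduce-reduce conflict occurs when an LR(0) state has two complete items [A → α .] and [B → β .] — both call for a reduction, and with no lookahead the parser cannot choose between them.

Augment with S' → S and build the canonical LR(0) collection (I0 = CLOSURE({[S' → . S]}), then GOTO on every symbol after a dot until no new states appear). It has 18 states:
  I0: { [S → . a S id], [S → . b], [S → . c S E], [S' → . S] }  — shift
  I1: { [S' → S .] }  — accept
  I2: { [S → . a S id], [S → . b], [S → . c S E], [S → a . S id] }  — shift
  I3: { [S → b .] }  — reduce
  I4: { [S → . a S id], [S → . b], [S → . c S E], [S → c . S E] }  — shift
  I5: { [D → .], [E → . D E a], [E → . P a b], [E → .], [P → . E c], [P → . b c], [S → c S . E] }  — shift, 2 reduces
  I6: { [D → .], [E → . D E a], [E → . P a b], [E → .], [E → D . E a], [P → . E c], [P → . b c] }  — shift, 2 reduces
  I7: { [P → E . c], [S → c S E .] }  — shift, reduce
  I8: { [E → P . a b] }  — shift
  I9: { [P → b . c] }  — shift
  I10: { [P → b c .] }  — reduce
  I11: { [E → P a . b] }  — shift
  I12: { [E → P a b .] }  — reduce
  I13: { [P → E c .] }  — reduce
  I14: { [E → D E . a], [P → E . c] }  — shift
  I15: { [E → D E a .] }  — reduce
  I16: { [S → a S . id] }  — shift
  I17: { [S → a S id .] }  — reduce

I5 contains complete items [D → .], [E → .] — reduce-reduce conflict.
I6 contains complete items [D → .], [E → .] — reduce-reduce conflict.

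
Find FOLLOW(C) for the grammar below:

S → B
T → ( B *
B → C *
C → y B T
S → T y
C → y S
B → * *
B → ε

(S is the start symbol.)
In B → C *: C is followed by '*', add FIRST('*') \ {ε} = { '*' }

Taking the union: FOLLOW(C) = { '*' }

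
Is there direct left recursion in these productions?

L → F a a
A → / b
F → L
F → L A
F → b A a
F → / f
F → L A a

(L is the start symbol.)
No direct left recursion

Direct left recursion occurs when N → N α for some non-terminal N (the right-hand side begins with the left-hand side itself).

L → F a a: starts with F
A → / b: starts with '/'
F → L: starts with L
F → L A: starts with L
F → b A a: starts with b
F → / f: starts with '/'
F → L A a: starts with L

No direct left recursion found.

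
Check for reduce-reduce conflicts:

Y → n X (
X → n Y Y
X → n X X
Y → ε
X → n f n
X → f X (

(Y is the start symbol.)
Yes — I14: [X → n f n .] vs [Y → .]

A reduce-reduce conflict occurs when an LR(0) state has two complete items [A → α .] and [B → β .] — both call for a reduction, and with no lookahead the parser cannot choose between them.

Augment with Y' → Y and build the canonical LR(0) collection (I0 = CLOSURE({[Y' → . Y]}), then GOTO on every symbol after a dot until no new states appear). It has 17 states:
  I0: { [Y → . n X (], [Y → .], [Y' → . Y] }  — shift, reduce
  I1: { [Y' → Y .] }  — accept
  I2: { [X → . f X (], [X → . n X X], [X → . n Y Y], [X → . n f n], [Y → n . X (] }  — shift
  I3: { [Y → n X . (] }  — shift
  I4: { [X → . f X (], [X → . n X X], [X → . n Y Y], [X → . n f n], [X → f . X (] }  — shift
  I5: { [X → . f X (], [X → . n X X], [X → . n Y Y], [X → . n f n], [X → n . X X], [X → n . Y Y], [X → n . f n], [Y → . n X (], [Y → .] }  — shift, reduce
  I6: { [X → . f X (], [X → . n X X], [X → . n Y Y], [X → . n f n], [X → n X . X] }  — shift
  I7: { [X → n Y . Y], [Y → . n X (], [Y → .] }  — shift, reduce
  I8: { [X → . f X (], [X → . n X X], [X → . n Y Y], [X → . n f n], [X → f . X (], [X → n f . n] }  — shift
  I9: { [X → . f X (], [X → . n X X], [X → . n Y Y], [X → . n f n], [X → n . X X], [X → n . Y Y], [X → n . f n], [Y → . n X (], [Y → .], [Y → n . X (] }  — shift, reduce
  I10: { [X → . f X (], [X → . n X X], [X → . n Y Y], [X → . n f n], [X → n X . X], [Y → n X . (] }  — shift
  I11: { [Y → n X ( .] }  — reduce
  I12: { [X → n X X .] }  — reduce
  I13: { [X → f X . (] }  — shift
  I14: { [X → . f X (], [X → . n X X], [X → . n Y Y], [X → . n f n], [X → n . X X], [X → n . Y Y], [X → n . f n], [X → n f n .], [Y → . n X (], [Y → .] }  — shift, 2 reduces
  I15: { [X → f X ( .] }  — reduce
  I16: { [X → n Y Y .] }  — reduce

I14 contains complete items [X → n f n .], [Y → .] — reduce-reduce conflict.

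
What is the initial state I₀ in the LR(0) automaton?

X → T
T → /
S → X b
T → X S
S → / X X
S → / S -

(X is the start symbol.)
{ [T → . /], [T → . X S], [X → . T], [X' → . X] }

First, augment the grammar with X' → X
I₀ = CLOSURE({ [X' → . X] }):
  [X' → . X] has the dot before X: add [X → . T]
  [X → . T] has the dot before T: add [T → . /], [T → . X S]
No further items can be added.

I₀ = { [T → . /], [T → . X S], [X → . T], [X' → . X] }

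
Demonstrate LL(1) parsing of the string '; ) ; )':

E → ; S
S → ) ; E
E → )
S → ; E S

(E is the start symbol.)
Stack is shown with the top on the left.

Stack    Input      Action
--------------------------
E $      ; ) ; ) $  output E → ; S
; S $    ; ) ; ) $  match ';'
S $      ) ; ) $    output S → ) ; E
) ; E $  ) ; ) $    match ')'
; E $    ; ) $      match ';'
E $      ) $        output E → )
) $      ) $        match ')'
$        $          accept

The string is accepted.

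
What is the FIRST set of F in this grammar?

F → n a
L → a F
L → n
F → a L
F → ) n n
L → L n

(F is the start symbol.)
To compute FIRST(F), examine every production with F on the left-hand side, reading each right-hand side left to right until a non-nullable symbol is reached.

From F → n a:
  - n is a terminal: add 'n' and stop
From F → a L:
  - a is a terminal: add 'a' and stop
From F → ) n n:
  - ')' is a terminal: add ')' and stop

Collecting: FIRST(F) = { ')', 'a', 'n' }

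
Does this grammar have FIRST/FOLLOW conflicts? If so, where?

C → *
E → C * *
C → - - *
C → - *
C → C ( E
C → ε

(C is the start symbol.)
Yes. C → '*' with FOLLOW(C) on { '*' }; C → C '(' E with FOLLOW(C) on { '(', '*' }

Nullable non-terminals: C.
FIRST sets used below: FIRST(C) = { '(', '*', '-', ε }

C: nullable alternative(s) C → ε; FOLLOW(C) = { $, '(', '*' }
  C → *: FIRST \ {ε} = { '*' } — overlaps FOLLOW(C) on { '*' }: CONFLICT
  C → - - *: FIRST \ {ε} = { '-' } — disjoint from FOLLOW(C)
  C → - *: FIRST \ {ε} = { '-' } — disjoint from FOLLOW(C)
  C → C ( E: FIRST \ {ε} = { '(', '*', '-' } — overlaps FOLLOW(C) on { '(', '*' }: CONFLICT
  C → ε: FIRST \ {ε} = { } — this is the only nullable alternative, skip

E has no nullable alternative, so no FIRST/FOLLOW check is needed there.

So the grammar has 2 FIRST/FOLLOW conflicts (marked CONFLICT above).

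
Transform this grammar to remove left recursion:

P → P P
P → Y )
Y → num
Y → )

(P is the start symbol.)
P → Y ) P'
P' → P P'
P' → ε
Y → num
Y → )

P is directly left-recursive. The standard transformation for
  A → A α₁ | ... | A α_m | β₁ | ... | β_n
is
  A  → β₁ A' | ... | β_n A'
  A' → α₁ A' | ... | α_m A' | ε

P → Y ) becomes P → Y ) P'
P → P P becomes P' → P P'
Add P' → ε

Productions for other non-terminals are unchanged:
  Y → num
  Y → )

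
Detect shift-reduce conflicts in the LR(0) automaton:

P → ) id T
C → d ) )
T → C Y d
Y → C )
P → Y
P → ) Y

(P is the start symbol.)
A shift-reduce conflict occurs when an LR(0) state has both:
  - a complete (reduce) item [A → α .] (dot at the end), and
  - a shift item [B → β . c γ] (dot before a terminal).

Augment with P' → P and build the canonical LR(0) collection (I0 = CLOSURE({[P' → . P]}), then GOTO on every symbol after a dot until no new states appear). It has 15 states:
  I0: { [C → . d ) )], [P → . ) Y], [P → . ) id T], [P → . Y], [P' → . P], [Y → . C )] }  — shift
  I1: { [C → . d ) )], [P → ) . Y], [P → ) . id T], [Y → . C )] }  — shift
  I2: { [Y → C . )] }  — shift
  I3: { [P' → P .] }  — accept
  I4: { [P → Y .] }  — reduce
  I5: { [C → d . ) )] }  — shift
  I6: { [C → d ) . )] }  — shift
  I7: { [C → d ) ) .] }  — reduce
  I8: { [Y → C ) .] }  — reduce
  I9: { [P → ) Y .] }  — reduce
  I10: { [C → . d ) )], [P → ) id . T], [T → . C Y d] }  — shift
  I11: { [C → . d ) )], [T → C . Y d], [Y → . C )] }  — shift
  I12: { [P → ) id T .] }  — reduce
  I13: { [T → C Y . d] }  — shift
  I14: { [T → C Y d .] }  — reduce

No state contains both a complete item and a shift item.

Answer: No shift-reduce conflicts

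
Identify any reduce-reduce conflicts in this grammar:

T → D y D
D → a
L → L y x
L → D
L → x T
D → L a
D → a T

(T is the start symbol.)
Yes — I12: [L → D .] vs [T → D y D .]

A reduce-reduce conflict occurs when an LR(0) state has two complete items [A → α .] and [B → β .] — both call for a reduction, and with no lookahead the parser cannot choose between them.

Augment with T' → T and build the canonical LR(0) collection (I0 = CLOSURE({[T' → . T]}), then GOTO on every symbol after a dot until no new states appear). It has 13 states:
  I0: { [D → . L a], [D → . a T], [D → . a], [L → . D], [L → . L y x], [L → . x T], [T → . D y D], [T' → . T] }  — shift
  I1: { [L → D .], [T → D . y D] }  — shift, reduce
  I2: { [D → L . a], [L → L . y x] }  — shift
  I3: { [T' → T .] }  — accept
  I4: { [D → . L a], [D → . a T], [D → . a], [D → a . T], [D → a .], [L → . D], [L → . L y x], [L → . x T], [T → . D y D] }  — shift, reduce
  I5: { [D → . L a], [D → . a T], [D → . a], [L → . D], [L → . L y x], [L → . x T], [L → x . T], [T → . D y D] }  — shift
  I6: { [L → x T .] }  — reduce
  I7: { [D → a T .] }  — reduce
  I8: { [D → L a .] }  — reduce
  I9: { [L → L y . x] }  — shift
  I10: { [L → L y x .] }  — reduce
  I11: { [D → . L a], [D → . a T], [D → . a], [L → . D], [L → . L y x], [L → . x T], [T → D y . D] }  — shift
  I12: { [L → D .], [T → D y D .] }  — 2 reduces

I12 contains complete items [L → D .], [T → D y D .] — reduce-reduce conflict.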